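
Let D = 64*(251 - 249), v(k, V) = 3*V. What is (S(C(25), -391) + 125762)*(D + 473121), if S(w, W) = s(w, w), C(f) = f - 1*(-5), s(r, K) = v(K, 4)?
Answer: 59522419726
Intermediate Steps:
s(r, K) = 12 (s(r, K) = 3*4 = 12)
C(f) = 5 + f (C(f) = f + 5 = 5 + f)
D = 128 (D = 64*2 = 128)
S(w, W) = 12
(S(C(25), -391) + 125762)*(D + 473121) = (12 + 125762)*(128 + 473121) = 125774*473249 = 59522419726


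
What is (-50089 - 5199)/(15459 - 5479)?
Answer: -13822/2495 ≈ -5.5399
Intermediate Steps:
(-50089 - 5199)/(15459 - 5479) = -55288/9980 = -55288*1/9980 = -13822/2495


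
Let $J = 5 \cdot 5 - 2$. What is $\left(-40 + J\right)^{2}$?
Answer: $289$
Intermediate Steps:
$J = 23$ ($J = 25 - 2 = 23$)
$\left(-40 + J\right)^{2} = \left(-40 + 23\right)^{2} = \left(-17\right)^{2} = 289$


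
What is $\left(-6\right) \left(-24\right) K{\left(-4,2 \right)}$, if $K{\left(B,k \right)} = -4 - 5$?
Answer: $-1296$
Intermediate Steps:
$K{\left(B,k \right)} = -9$
$\left(-6\right) \left(-24\right) K{\left(-4,2 \right)} = \left(-6\right) \left(-24\right) \left(-9\right) = 144 \left(-9\right) = -1296$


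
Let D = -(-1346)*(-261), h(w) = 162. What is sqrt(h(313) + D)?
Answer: 6*I*sqrt(9754) ≈ 592.57*I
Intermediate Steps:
D = -351306 (D = -1*351306 = -351306)
sqrt(h(313) + D) = sqrt(162 - 351306) = sqrt(-351144) = 6*I*sqrt(9754)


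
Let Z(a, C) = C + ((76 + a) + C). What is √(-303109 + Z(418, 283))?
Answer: 9*I*√3729 ≈ 549.59*I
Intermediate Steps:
Z(a, C) = 76 + a + 2*C (Z(a, C) = C + (76 + C + a) = 76 + a + 2*C)
√(-303109 + Z(418, 283)) = √(-303109 + (76 + 418 + 2*283)) = √(-303109 + (76 + 418 + 566)) = √(-303109 + 1060) = √(-302049) = 9*I*√3729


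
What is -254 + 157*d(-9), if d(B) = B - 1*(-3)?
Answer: -1196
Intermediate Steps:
d(B) = 3 + B (d(B) = B + 3 = 3 + B)
-254 + 157*d(-9) = -254 + 157*(3 - 9) = -254 + 157*(-6) = -254 - 942 = -1196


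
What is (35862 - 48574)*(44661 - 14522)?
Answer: -383126968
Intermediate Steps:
(35862 - 48574)*(44661 - 14522) = -12712*30139 = -383126968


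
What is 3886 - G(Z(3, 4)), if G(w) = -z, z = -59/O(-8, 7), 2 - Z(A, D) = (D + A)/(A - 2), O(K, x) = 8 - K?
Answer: 62117/16 ≈ 3882.3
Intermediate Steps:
Z(A, D) = 2 - (A + D)/(-2 + A) (Z(A, D) = 2 - (D + A)/(A - 2) = 2 - (A + D)/(-2 + A))
z = -59/16 (z = -59/(8 - 1*(-8)) = -59/(8 + 8) = -59/16 ≈ -3.6875)
G(w) = 59/16 (G(w) = -1*(-59/16) = 59/16)
3886 - G(Z(3, 4)) = 3886 - 1*59/16 = 3886 - 59/16 = 62117/16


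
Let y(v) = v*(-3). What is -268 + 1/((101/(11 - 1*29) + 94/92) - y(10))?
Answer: -1409473/5260 ≈ -267.96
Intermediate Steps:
y(v) = -3*v
-268 + 1/((101/(11 - 1*29) + 94/92) - y(10)) = -268 + 1/((101/(11 - 1*29) + 94/92) - (-3)*10) = -268 + 1/((101/(11 - 29) + 94*(1/92)) - 1*(-30)) = -268 + 1/((101/(-18) + 47/46) + 30) = -268 + 1/((101*(-1/18) + 47/46) + 30) = -268 + 1/((-101/18 + 47/46) + 30) = -268 + 1/(-950/207 + 30) = -268 + 1/(5260/207) = -268 + 207/5260 = -1409473/5260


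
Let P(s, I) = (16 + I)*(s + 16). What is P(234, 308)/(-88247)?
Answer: -81000/88247 ≈ -0.91788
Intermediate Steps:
P(s, I) = (16 + I)*(16 + s)
P(234, 308)/(-88247) = (256 + 16*308 + 16*234 + 308*234)/(-88247) = (256 + 4928 + 3744 + 72072)*(-1/88247) = 81000*(-1/88247) = -81000/88247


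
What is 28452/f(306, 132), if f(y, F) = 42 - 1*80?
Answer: -14226/19 ≈ -748.74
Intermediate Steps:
f(y, F) = -38 (f(y, F) = 42 - 80 = -38)
28452/f(306, 132) = 28452/(-38) = 28452*(-1/38) = -14226/19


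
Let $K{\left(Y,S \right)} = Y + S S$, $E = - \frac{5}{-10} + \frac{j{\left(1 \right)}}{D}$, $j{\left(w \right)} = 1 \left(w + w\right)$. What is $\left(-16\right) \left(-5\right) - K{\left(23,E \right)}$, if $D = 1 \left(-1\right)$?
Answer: $\frac{219}{4} \approx 54.75$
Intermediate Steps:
$D = -1$
$j{\left(w \right)} = 2 w$ ($j{\left(w \right)} = 1 \cdot 2 w = 2 w$)
$E = - \frac{3}{2}$ ($E = - \frac{5}{-10} + \frac{2 \cdot 1}{-1} = \left(-5\right) \left(- \frac{1}{10}\right) + 2 \left(-1\right) = \frac{1}{2} - 2 = - \frac{3}{2} \approx -1.5$)
$K{\left(Y,S \right)} = Y + S^{2}$
$\left(-16\right) \left(-5\right) - K{\left(23,E \right)} = \left(-16\right) \left(-5\right) - \left(23 + \left(- \frac{3}{2}\right)^{2}\right) = 80 - \left(23 + \frac{9}{4}\right) = 80 - \frac{101}{4} = \frac{219}{4}$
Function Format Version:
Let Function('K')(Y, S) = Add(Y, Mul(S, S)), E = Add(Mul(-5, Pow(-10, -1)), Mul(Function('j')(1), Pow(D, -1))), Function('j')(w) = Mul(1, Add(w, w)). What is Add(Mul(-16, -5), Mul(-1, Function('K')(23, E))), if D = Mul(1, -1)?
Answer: Rational(219, 4) ≈ 54.750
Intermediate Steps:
D = -1
Function('j')(w) = Mul(2, w) (Function('j')(w) = Mul(1, Mul(2, w)) = Mul(2, w))
E = Rational(-3, 2) (E = Add(Mul(-5, Pow(-10, -1)), Mul(Mul(2, 1), Pow(-1, -1))) = Add(Mul(-5, Rational(-1, 10)), Mul(2, -1)) = Add(Rational(1, 2), -2) = Rational(-3, 2) ≈ -1.5000)
Function('K')(Y, S) = Add(Y, Pow(S, 2))
Add(Mul(-16, -5), Mul(-1, Function('K')(23, E))) = Add(Mul(-16, -5), Mul(-1, Add(23, Pow(Rational(-3, 2), 2)))) = Add(80, Mul(-1, Add(23, Rational(9, 4)))) = Add(80, Mul(-1, Rational(101, 4))) = Add(80, Rational(-101, 4)) = Rational(219, 4)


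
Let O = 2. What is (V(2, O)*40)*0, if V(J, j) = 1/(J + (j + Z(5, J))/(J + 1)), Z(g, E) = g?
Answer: 0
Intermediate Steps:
V(J, j) = 1/(J + (5 + j)/(1 + J)) (V(J, j) = 1/(J + (j + 5)/(J + 1)) = 1/(J + (5 + j)/(1 + J)))
(V(2, O)*40)*0 = (((1 + 2)/(5 + 2 + 2 + 2**2))*40)*0 = ((3/(5 + 2 + 2 + 4))*40)*0 = ((3/13)*40)*0 = (120/13)*0 = 0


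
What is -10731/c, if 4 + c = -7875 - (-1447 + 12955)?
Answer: 10731/19387 ≈ 0.55352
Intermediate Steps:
c = -19387 (c = -4 + (-7875 - (-1447 + 12955)) = -4 + (-7875 - 1*11508) = -4 + (-7875 - 11508) = -4 - 19383 = -19387)
-10731/c = -10731/(-19387) = -10731*(-1/19387) = 10731/19387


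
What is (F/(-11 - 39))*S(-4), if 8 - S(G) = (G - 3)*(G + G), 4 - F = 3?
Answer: 24/25 ≈ 0.96000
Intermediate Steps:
F = 1 (F = 4 - 1*3 = 4 - 3 = 1)
S(G) = 8 - 2*G*(-3 + G) (S(G) = 8 - (G - 3)*(G + G) = 8 - (-3 + G)*2*G = 8 - 2*G*(-3 + G))
(F/(-11 - 39))*S(-4) = (1/(-11 - 39))*(8 - 2*(-4)**2 + 6*(-4)) = (1/(-50))*(8 - 2*16 - 24) = (-1/50*1)*(8 - 32 - 24) = -1/50*(-48) = 24/25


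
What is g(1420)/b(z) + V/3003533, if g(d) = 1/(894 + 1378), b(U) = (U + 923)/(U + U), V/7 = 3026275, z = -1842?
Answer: 11060605632493/1567820197736 ≈ 7.0548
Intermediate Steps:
V = 21183925 (V = 7*3026275 = 21183925)
b(U) = (923 + U)/(2*U) (b(U) = (923 + U)/((2*U)) = (923 + U)*(1/(2*U)) = (923 + U)/(2*U))
g(d) = 1/2272
g(1420)/b(z) + V/3003533 = 1/(2272*(((½)*(923 - 1842)/(-1842)))) + 21183925/3003533 = 1/(2272*(((½)*(-1/1842)*(-919)))) + 21183925*(1/3003533) = 1/(2272*(919/3684)) + 21183925/3003533 = (1/2272)*(3684/919) + 21183925/3003533 = 921/521992 + 21183925/3003533 = 11060605632493/1567820197736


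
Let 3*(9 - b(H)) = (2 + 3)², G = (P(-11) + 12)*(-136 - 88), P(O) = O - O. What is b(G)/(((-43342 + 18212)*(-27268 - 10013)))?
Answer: 1/1405307295 ≈ 7.1159e-10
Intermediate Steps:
P(O) = 0
G = -2688 (G = (0 + 12)*(-136 - 88) = 12*(-224) = -2688)
b(H) = ⅔ (b(H) = 9 - (2 + 3)²/3 = 9 - ⅓*5² = 9 - ⅓*25 = 9 - 25/3 = ⅔)
b(G)/(((-43342 + 18212)*(-27268 - 10013))) = 2/(3*(((-43342 + 18212)*(-27268 - 10013)))) = 2/(3*((-25130*(-37281)))) = (⅔)/936871530 = (⅔)*(1/936871530) = 1/1405307295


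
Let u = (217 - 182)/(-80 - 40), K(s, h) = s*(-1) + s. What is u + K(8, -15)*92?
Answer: -7/24 ≈ -0.29167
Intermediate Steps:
K(s, h) = 0 (K(s, h) = -s + s = 0)
u = -7/24 (u = 35/(-120) = 35*(-1/120) = -7/24 ≈ -0.29167)
u + K(8, -15)*92 = -7/24 + 0*92 = -7/24 + 0 = -7/24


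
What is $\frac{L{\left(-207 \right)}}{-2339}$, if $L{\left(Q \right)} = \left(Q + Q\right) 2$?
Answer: $\frac{828}{2339} \approx 0.354$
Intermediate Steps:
$L{\left(Q \right)} = 4 Q$ ($L{\left(Q \right)} = 2 Q 2 = 4 Q$)
$\frac{L{\left(-207 \right)}}{-2339} = \frac{4 \left(-207\right)}{-2339} = \left(-828\right) \left(- \frac{1}{2339}\right) = \frac{828}{2339}$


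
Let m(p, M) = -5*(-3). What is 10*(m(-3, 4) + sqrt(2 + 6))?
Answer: 150 + 20*sqrt(2) ≈ 178.28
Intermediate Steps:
m(p, M) = 15
10*(m(-3, 4) + sqrt(2 + 6)) = 10*(15 + sqrt(2 + 6)) = 10*(15 + sqrt(8)) = 10*(15 + 2*sqrt(2)) = 150 + 20*sqrt(2)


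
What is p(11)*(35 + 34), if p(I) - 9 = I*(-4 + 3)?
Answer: -138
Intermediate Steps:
p(I) = 9 - I (p(I) = 9 + I*(-4 + 3) = 9 + I*(-1) = 9 - I)
p(11)*(35 + 34) = (9 - 1*11)*(35 + 34) = (9 - 11)*69 = -2*69 = -138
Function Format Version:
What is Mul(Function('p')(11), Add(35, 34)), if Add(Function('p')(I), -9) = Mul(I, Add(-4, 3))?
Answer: -138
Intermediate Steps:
Function('p')(I) = Add(9, Mul(-1, I)) (Function('p')(I) = Add(9, Mul(I, Add(-4, 3))) = Add(9, Mul(I, -1)) = Add(9, Mul(-1, I)))
Mul(Function('p')(11), Add(35, 34)) = Mul(Add(9, Mul(-1, 11)), Add(35, 34)) = Mul(Add(9, -11), 69) = Mul(-2, 69) = -138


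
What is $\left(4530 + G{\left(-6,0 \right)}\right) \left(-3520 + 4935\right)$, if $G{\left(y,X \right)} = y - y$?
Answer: $6409950$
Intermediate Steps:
$G{\left(y,X \right)} = 0$
$\left(4530 + G{\left(-6,0 \right)}\right) \left(-3520 + 4935\right) = \left(4530 + 0\right) \left(-3520 + 4935\right) = 4530 \cdot 1415 = 6409950$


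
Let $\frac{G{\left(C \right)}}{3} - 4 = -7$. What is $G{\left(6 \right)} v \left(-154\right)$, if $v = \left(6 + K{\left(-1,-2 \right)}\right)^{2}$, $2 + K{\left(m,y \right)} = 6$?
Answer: $138600$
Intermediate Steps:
$G{\left(C \right)} = -9$ ($G{\left(C \right)} = 12 + 3 \left(-7\right) = 12 - 21 = -9$)
$K{\left(m,y \right)} = 4$ ($K{\left(m,y \right)} = -2 + 6 = 4$)
$v = 100$ ($v = \left(6 + 4\right)^{2} = 10^{2} = 100$)
$G{\left(6 \right)} v \left(-154\right) = \left(-9\right) 100 \left(-154\right) = \left(-900\right) \left(-154\right) = 138600$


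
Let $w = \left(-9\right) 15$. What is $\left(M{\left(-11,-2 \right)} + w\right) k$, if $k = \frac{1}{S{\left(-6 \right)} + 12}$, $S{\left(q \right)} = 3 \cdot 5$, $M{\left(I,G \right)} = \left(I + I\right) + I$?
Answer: $- \frac{56}{9} \approx -6.2222$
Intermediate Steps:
$M{\left(I,G \right)} = 3 I$ ($M{\left(I,G \right)} = 2 I + I = 3 I$)
$S{\left(q \right)} = 15$
$w = -135$
$k = \frac{1}{27}$ ($k = \frac{1}{15 + 12} = \frac{1}{27} \approx 0.037037$)
$\left(M{\left(-11,-2 \right)} + w\right) k = \left(3 \left(-11\right) - 135\right) \frac{1}{27} = \left(-33 - 135\right) \frac{1}{27} = \left(-168\right) \frac{1}{27} = - \frac{56}{9}$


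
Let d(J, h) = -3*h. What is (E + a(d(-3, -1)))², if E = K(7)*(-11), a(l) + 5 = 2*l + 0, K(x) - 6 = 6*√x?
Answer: 34717 + 8580*√7 ≈ 57418.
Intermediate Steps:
K(x) = 6 + 6*√x
a(l) = -5 + 2*l (a(l) = -5 + (2*l + 0) = -5 + 2*l)
E = -66 - 66*√7 (E = (6 + 6*√7)*(-11) = -66 - 66*√7 ≈ -240.62)
(E + a(d(-3, -1)))² = ((-66 - 66*√7) + (-5 + 2*(-3*(-1))))² = ((-66 - 66*√7) + (-5 + 2*3))² = ((-66 - 66*√7) + (-5 + 6))² = ((-66 - 66*√7) + 1)² = (-65 - 66*√7)²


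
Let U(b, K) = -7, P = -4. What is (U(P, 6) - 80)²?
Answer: 7569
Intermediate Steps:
(U(P, 6) - 80)² = (-7 - 80)² = (-87)² = 7569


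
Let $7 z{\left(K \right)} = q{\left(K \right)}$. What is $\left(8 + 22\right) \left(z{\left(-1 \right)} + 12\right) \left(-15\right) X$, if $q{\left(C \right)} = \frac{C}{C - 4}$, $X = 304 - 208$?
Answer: $- \frac{3637440}{7} \approx -5.1963 \cdot 10^{5}$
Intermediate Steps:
$X = 96$
$q{\left(C \right)} = \frac{C}{-4 + C}$
$z{\left(K \right)} = \frac{K}{7 \left(-4 + K\right)}$ ($z{\left(K \right)} = \frac{K \frac{1}{-4 + K}}{7} = \frac{K}{7 \left(-4 + K\right)}$)
$\left(8 + 22\right) \left(z{\left(-1 \right)} + 12\right) \left(-15\right) X = \left(8 + 22\right) \left(\frac{1}{7} \left(-1\right) \frac{1}{-4 - 1} + 12\right) \left(-15\right) 96 = 30 \left(\frac{1}{7} \left(-1\right) \frac{1}{-5} + 12\right) \left(-15\right) 96 = 30 \left(\frac{1}{7} \left(-1\right) \left(- \frac{1}{5}\right) + 12\right) \left(-15\right) 96 = 30 \left(\frac{1}{35} + 12\right) \left(-15\right) 96 = 30 \cdot \frac{421}{35} \left(-15\right) 96 = \frac{2526}{7} \left(-15\right) 96 = \left(- \frac{37890}{7}\right) 96 = - \frac{3637440}{7}$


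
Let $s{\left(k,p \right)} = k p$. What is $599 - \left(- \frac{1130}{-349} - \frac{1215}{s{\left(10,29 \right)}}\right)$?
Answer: $\frac{12144225}{20242} \approx 599.95$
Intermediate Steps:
$599 - \left(- \frac{1130}{-349} - \frac{1215}{s{\left(10,29 \right)}}\right) = 599 - \left(- \frac{1130}{-349} - \frac{1215}{10 \cdot 29}\right) = 599 - \left(\left(-1130\right) \left(- \frac{1}{349}\right) - \frac{1215}{290}\right) = 599 - \left(\frac{1130}{349} - \frac{243}{58}\right) = 599 - - \frac{19267}{20242} = 599 + \frac{19267}{20242} = \frac{12144225}{20242}$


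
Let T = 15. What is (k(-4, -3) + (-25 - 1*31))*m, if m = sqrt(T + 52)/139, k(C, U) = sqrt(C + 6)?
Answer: sqrt(67)*(-56 + sqrt(2))/139 ≈ -3.2144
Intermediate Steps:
k(C, U) = sqrt(6 + C)
m = sqrt(67)/139 (m = sqrt(15 + 52)/139 = sqrt(67)*(1/139) = sqrt(67)/139 ≈ 0.058887)
(k(-4, -3) + (-25 - 1*31))*m = (sqrt(6 - 4) + (-25 - 1*31))*(sqrt(67)/139) = (sqrt(2) + (-25 - 31))*(sqrt(67)/139) = (sqrt(2) - 56)*(sqrt(67)/139) = (-56 + sqrt(2))*(sqrt(67)/139) = sqrt(67)*(-56 + sqrt(2))/139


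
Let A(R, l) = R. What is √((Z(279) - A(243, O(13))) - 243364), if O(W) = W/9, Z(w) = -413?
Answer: 14*I*√1245 ≈ 493.98*I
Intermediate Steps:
O(W) = W/9 (O(W) = W*(⅑) = W/9)
√((Z(279) - A(243, O(13))) - 243364) = √((-413 - 1*243) - 243364) = √((-413 - 243) - 243364) = √(-656 - 243364) = √(-244020) = 14*I*√1245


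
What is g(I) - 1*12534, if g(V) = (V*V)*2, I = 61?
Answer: -5092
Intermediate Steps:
g(V) = 2*V**2 (g(V) = V**2*2 = 2*V**2)
g(I) - 1*12534 = 2*61**2 - 1*12534 = 2*3721 - 12534 = 7442 - 12534 = -5092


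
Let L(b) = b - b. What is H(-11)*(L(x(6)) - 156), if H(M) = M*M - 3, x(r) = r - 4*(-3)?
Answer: -18408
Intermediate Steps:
x(r) = 12 + r (x(r) = r + 12 = 12 + r)
H(M) = -3 + M² (H(M) = M² - 3 = -3 + M²)
L(b) = 0
H(-11)*(L(x(6)) - 156) = (-3 + (-11)²)*(0 - 156) = (-3 + 121)*(-156) = 118*(-156) = -18408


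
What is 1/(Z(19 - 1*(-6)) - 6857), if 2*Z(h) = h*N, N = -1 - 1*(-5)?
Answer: -1/6807 ≈ -0.00014691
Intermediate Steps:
N = 4 (N = -1 + 5 = 4)
Z(h) = 2*h (Z(h) = (h*4)/2 = (4*h)/2 = 2*h)
1/(Z(19 - 1*(-6)) - 6857) = 1/(2*(19 - 1*(-6)) - 6857) = 1/(2*(19 + 6) - 6857) = 1/(2*25 - 6857) = 1/(50 - 6857) = 1/(-6807) = -1/6807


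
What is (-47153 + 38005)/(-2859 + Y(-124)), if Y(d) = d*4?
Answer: 9148/3355 ≈ 2.7267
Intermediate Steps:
Y(d) = 4*d
(-47153 + 38005)/(-2859 + Y(-124)) = (-47153 + 38005)/(-2859 + 4*(-124)) = -9148/(-2859 - 496) = -9148/(-3355) = -9148*(-1/3355) = 9148/3355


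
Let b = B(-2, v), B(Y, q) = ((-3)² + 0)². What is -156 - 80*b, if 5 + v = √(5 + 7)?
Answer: -6636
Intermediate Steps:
v = -5 + 2*√3 (v = -5 + √(5 + 7) = -5 + √12 = -5 + 2*√3 ≈ -1.5359)
B(Y, q) = 81 (B(Y, q) = (9 + 0)² = 9² = 81)
b = 81
-156 - 80*b = -156 - 80*81 = -156 - 6480 = -6636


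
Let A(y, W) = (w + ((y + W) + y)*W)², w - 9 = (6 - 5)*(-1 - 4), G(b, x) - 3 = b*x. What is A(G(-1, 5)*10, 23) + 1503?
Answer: 151272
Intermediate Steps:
G(b, x) = 3 + b*x
w = 4 (w = 9 + (6 - 5)*(-1 - 4) = 9 + 1*(-5) = 9 - 5 = 4)
A(y, W) = (4 + W*(W + 2*y))² (A(y, W) = (4 + ((y + W) + y)*W)² = (4 + ((W + y) + y)*W)² = (4 + (W + 2*y)*W)² = (4 + W*(W + 2*y))²)
A(G(-1, 5)*10, 23) + 1503 = (4 + 23² + 2*23*((3 - 1*5)*10))² + 1503 = (4 + 529 + 2*23*((3 - 5)*10))² + 1503 = (4 + 529 + 2*23*(-2*10))² + 1503 = (4 + 529 + 2*23*(-20))² + 1503 = (4 + 529 - 920)² + 1503 = (-387)² + 1503 = 149769 + 1503 = 151272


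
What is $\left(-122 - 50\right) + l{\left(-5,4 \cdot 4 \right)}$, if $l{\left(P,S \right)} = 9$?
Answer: $-163$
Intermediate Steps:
$\left(-122 - 50\right) + l{\left(-5,4 \cdot 4 \right)} = \left(-122 - 50\right) + 9 = -172 + 9 = -163$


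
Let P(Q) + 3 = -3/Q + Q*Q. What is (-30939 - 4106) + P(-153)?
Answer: -593588/51 ≈ -11639.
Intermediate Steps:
P(Q) = -3 + Q² - 3/Q (P(Q) = -3 + (-3/Q + Q*Q) = -3 + (-3/Q + Q²) = -3 + (Q² - 3/Q) = -3 + Q² - 3/Q)
(-30939 - 4106) + P(-153) = (-30939 - 4106) + (-3 + (-153)² - 3/(-153)) = -35045 + (-3 + 23409 - 3*(-1/153)) = -35045 + (-3 + 23409 + 1/51) = -35045 + 1193707/51 = -593588/51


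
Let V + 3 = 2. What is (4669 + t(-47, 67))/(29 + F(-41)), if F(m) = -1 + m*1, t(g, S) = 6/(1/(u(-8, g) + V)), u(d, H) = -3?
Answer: -4645/13 ≈ -357.31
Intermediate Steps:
V = -1 (V = -3 + 2 = -1)
t(g, S) = -24 (t(g, S) = 6/(1/(-3 - 1)) = 6/(1/(-4)) = 6/(-¼) = 6*(-4) = -24)
F(m) = -1 + m
(4669 + t(-47, 67))/(29 + F(-41)) = (4669 - 24)/(29 + (-1 - 41)) = 4645/(29 - 42) = 4645/(-13) = 4645*(-1/13) = -4645/13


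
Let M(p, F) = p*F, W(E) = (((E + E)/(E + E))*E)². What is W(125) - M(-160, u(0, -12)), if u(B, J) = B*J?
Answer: 15625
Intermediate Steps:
W(E) = E² (W(E) = (((2*E)/((2*E)))*E)² = (((2*E)*(1/(2*E)))*E)² = (1*E)² = E²)
M(p, F) = F*p
W(125) - M(-160, u(0, -12)) = 125² - 0*(-12)*(-160) = 15625 - 0*(-160) = 15625 - 1*0 = 15625 + 0 = 15625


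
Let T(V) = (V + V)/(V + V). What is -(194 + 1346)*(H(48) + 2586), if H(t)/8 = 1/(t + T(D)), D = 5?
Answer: -27878840/7 ≈ -3.9827e+6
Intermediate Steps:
T(V) = 1 (T(V) = (2*V)/((2*V)) = (2*V)*(1/(2*V)) = 1)
H(t) = 8/(1 + t) (H(t) = 8/(t + 1) = 8/(1 + t))
-(194 + 1346)*(H(48) + 2586) = -(194 + 1346)*(8/(1 + 48) + 2586) = -1540*(8/49 + 2586) = -1540*126722/49 = -1*27878840/7 = -27878840/7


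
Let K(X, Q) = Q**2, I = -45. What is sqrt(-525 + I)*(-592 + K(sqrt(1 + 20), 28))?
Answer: 192*I*sqrt(570) ≈ 4583.9*I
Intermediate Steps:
sqrt(-525 + I)*(-592 + K(sqrt(1 + 20), 28)) = sqrt(-525 - 45)*(-592 + 28**2) = sqrt(-570)*(-592 + 784) = (I*sqrt(570))*192 = 192*I*sqrt(570)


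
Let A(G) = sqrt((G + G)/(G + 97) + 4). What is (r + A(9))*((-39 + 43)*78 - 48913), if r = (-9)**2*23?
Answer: -90543663 - 917*sqrt(11713) ≈ -9.0643e+7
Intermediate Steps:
r = 1863 (r = 81*23 = 1863)
A(G) = sqrt(4 + 2*G/(97 + G)) (A(G) = sqrt((2*G)/(97 + G) + 4) = sqrt(2*G/(97 + G) + 4) = sqrt(4 + 2*G/(97 + G)))
(r + A(9))*((-39 + 43)*78 - 48913) = (1863 + sqrt(2)*sqrt((194 + 3*9)/(97 + 9)))*((-39 + 43)*78 - 48913) = (1863 + sqrt(2)*sqrt((194 + 27)/106))*(4*78 - 48913) = (1863 + sqrt(2)*sqrt((1/106)*221))*(312 - 48913) = (1863 + sqrt(2)*sqrt(221/106))*(-48601) = (1863 + sqrt(2)*(sqrt(23426)/106))*(-48601) = (1863 + sqrt(11713)/53)*(-48601) = -90543663 - 917*sqrt(11713)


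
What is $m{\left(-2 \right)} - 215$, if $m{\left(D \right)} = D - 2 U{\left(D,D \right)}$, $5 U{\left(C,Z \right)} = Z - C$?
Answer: $-217$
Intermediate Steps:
$U{\left(C,Z \right)} = - \frac{C}{5} + \frac{Z}{5}$ ($U{\left(C,Z \right)} = \frac{Z - C}{5} = - \frac{C}{5} + \frac{Z}{5}$)
$m{\left(D \right)} = D$ ($m{\left(D \right)} = D - 2 \left(- \frac{D}{5} + \frac{D}{5}\right) = D - 0 = D + 0 = D$)
$m{\left(-2 \right)} - 215 = -2 - 215 = -217$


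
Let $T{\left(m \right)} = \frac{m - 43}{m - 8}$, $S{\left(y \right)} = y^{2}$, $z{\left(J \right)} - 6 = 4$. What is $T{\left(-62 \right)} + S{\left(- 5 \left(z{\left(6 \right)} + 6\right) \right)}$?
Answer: $\frac{12803}{2} \approx 6401.5$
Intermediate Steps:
$z{\left(J \right)} = 10$ ($z{\left(J \right)} = 6 + 4 = 10$)
$T{\left(m \right)} = \frac{-43 + m}{-8 + m}$
$T{\left(-62 \right)} + S{\left(- 5 \left(z{\left(6 \right)} + 6\right) \right)} = \frac{-43 - 62}{-8 - 62} + \left(- 5 \left(10 + 6\right)\right)^{2} = \frac{1}{-70} \left(-105\right) + \left(\left(-5\right) 16\right)^{2} = \left(- \frac{1}{70}\right) \left(-105\right) + \left(-80\right)^{2} = \frac{3}{2} + 6400 = \frac{12803}{2}$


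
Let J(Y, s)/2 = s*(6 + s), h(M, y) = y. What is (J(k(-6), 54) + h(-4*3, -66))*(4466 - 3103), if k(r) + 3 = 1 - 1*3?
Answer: 8742282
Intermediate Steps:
k(r) = -5 (k(r) = -3 + (1 - 1*3) = -3 + (1 - 3) = -3 - 2 = -5)
J(Y, s) = 2*s*(6 + s) (J(Y, s) = 2*(s*(6 + s)) = 2*s*(6 + s))
(J(k(-6), 54) + h(-4*3, -66))*(4466 - 3103) = (2*54*(6 + 54) - 66)*(4466 - 3103) = (2*54*60 - 66)*1363 = (6480 - 66)*1363 = 6414*1363 = 8742282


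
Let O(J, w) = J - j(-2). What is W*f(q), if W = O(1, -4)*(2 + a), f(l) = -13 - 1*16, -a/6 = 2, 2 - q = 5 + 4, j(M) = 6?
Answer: -1450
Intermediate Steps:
q = -7 (q = 2 - (5 + 4) = 2 - 1*9 = 2 - 9 = -7)
a = -12 (a = -6*2 = -12)
f(l) = -29 (f(l) = -13 - 16 = -29)
O(J, w) = -6 + J (O(J, w) = J - 1*6 = J - 6 = -6 + J)
W = 50 (W = (-6 + 1)*(2 - 12) = -5*(-10) = 50)
W*f(q) = 50*(-29) = -1450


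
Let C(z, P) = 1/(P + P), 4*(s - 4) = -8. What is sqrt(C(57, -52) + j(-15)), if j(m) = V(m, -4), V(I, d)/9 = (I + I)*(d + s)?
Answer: sqrt(1460134)/52 ≈ 23.238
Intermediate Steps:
s = 2 (s = 4 + (1/4)*(-8) = 4 - 2 = 2)
C(z, P) = 1/(2*P)
V(I, d) = 18*I*(2 + d) (V(I, d) = 9*((I + I)*(d + 2)) = 9*((2*I)*(2 + d)) = 9*(2*I*(2 + d)) = 18*I*(2 + d))
j(m) = -36*m (j(m) = 18*m*(2 - 4) = 18*m*(-2) = -36*m)
sqrt(C(57, -52) + j(-15)) = sqrt((1/2)/(-52) - 36*(-15)) = sqrt((1/2)*(-1/52) + 540) = sqrt(-1/104 + 540) = sqrt(56159/104) = sqrt(1460134)/52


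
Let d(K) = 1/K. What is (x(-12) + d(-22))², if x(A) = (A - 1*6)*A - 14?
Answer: 19740249/484 ≈ 40786.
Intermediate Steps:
x(A) = -14 + A*(-6 + A) (x(A) = (A - 6)*A - 14 = (-6 + A)*A - 14 = A*(-6 + A) - 14 = -14 + A*(-6 + A))
(x(-12) + d(-22))² = ((-14 + (-12)² - 6*(-12)) + 1/(-22))² = ((-14 + 144 + 72) - 1/22)² = (202 - 1/22)² = (4443/22)² = 19740249/484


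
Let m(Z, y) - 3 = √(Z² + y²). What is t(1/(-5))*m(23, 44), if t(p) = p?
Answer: -⅗ - √2465/5 ≈ -10.530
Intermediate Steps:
m(Z, y) = 3 + √(Z² + y²)
t(1/(-5))*m(23, 44) = (3 + √(23² + 44²))/(-5) = -(3 + √(529 + 1936))/5 = -(3 + √2465)/5 = -⅗ - √2465/5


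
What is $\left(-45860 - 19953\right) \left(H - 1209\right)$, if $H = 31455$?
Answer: $-1990579998$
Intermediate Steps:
$\left(-45860 - 19953\right) \left(H - 1209\right) = \left(-45860 - 19953\right) \left(31455 - 1209\right) = \left(-65813\right) 30246 = -1990579998$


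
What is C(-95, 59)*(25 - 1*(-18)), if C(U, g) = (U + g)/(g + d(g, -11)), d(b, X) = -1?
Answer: -774/29 ≈ -26.690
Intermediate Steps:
C(U, g) = (U + g)/(-1 + g) (C(U, g) = (U + g)/(g - 1) = (U + g)/(-1 + g))
C(-95, 59)*(25 - 1*(-18)) = ((-95 + 59)/(-1 + 59))*(25 - 1*(-18)) = (-36/58)*(25 + 18) = ((1/58)*(-36))*43 = -18/29*43 = -774/29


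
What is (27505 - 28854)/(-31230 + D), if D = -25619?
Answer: 1349/56849 ≈ 0.023730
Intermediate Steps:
(27505 - 28854)/(-31230 + D) = (27505 - 28854)/(-31230 - 25619) = -1349/(-56849) = -1349*(-1/56849) = 1349/56849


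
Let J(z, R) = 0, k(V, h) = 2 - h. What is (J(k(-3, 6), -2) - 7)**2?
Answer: 49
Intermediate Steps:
(J(k(-3, 6), -2) - 7)**2 = (0 - 7)**2 = (-7)**2 = 49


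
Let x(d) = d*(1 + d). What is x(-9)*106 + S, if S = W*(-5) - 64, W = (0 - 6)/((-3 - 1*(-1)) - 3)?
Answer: 7562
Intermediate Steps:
W = 6/5 (W = -6/((-3 + 1) - 3) = -6/(-2 - 3) = -6/(-5) = -6*(-1/5) = 6/5 ≈ 1.2000)
S = -70 (S = (6/5)*(-5) - 64 = -6 - 64 = -70)
x(-9)*106 + S = -9*(1 - 9)*106 - 70 = -9*(-8)*106 - 70 = 72*106 - 70 = 7632 - 70 = 7562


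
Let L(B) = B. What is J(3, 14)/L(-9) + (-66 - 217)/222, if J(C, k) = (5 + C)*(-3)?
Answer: 103/74 ≈ 1.3919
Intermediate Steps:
J(C, k) = -15 - 3*C
J(3, 14)/L(-9) + (-66 - 217)/222 = (-15 - 3*3)/(-9) + (-66 - 217)/222 = (-15 - 9)*(-⅑) - 283*1/222 = -24*(-⅑) - 283/222 = 8/3 - 283/222 = 103/74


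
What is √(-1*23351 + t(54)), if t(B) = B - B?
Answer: I*√23351 ≈ 152.81*I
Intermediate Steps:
t(B) = 0
√(-1*23351 + t(54)) = √(-1*23351 + 0) = √(-23351 + 0) = √(-23351) = I*√23351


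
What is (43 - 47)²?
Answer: 16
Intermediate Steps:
(43 - 47)² = (-4)² = 16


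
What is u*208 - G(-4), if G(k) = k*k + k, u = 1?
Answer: 196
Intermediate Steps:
G(k) = k + k² (G(k) = k² + k = k + k²)
u*208 - G(-4) = 1*208 - (-4)*(1 - 4) = 208 - (-4)*(-3) = 208 - 1*12 = 208 - 12 = 196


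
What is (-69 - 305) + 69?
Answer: -305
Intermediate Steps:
(-69 - 305) + 69 = -374 + 69 = -305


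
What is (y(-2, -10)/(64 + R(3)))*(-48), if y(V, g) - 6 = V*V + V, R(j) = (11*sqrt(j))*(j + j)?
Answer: 6144/2243 - 6336*sqrt(3)/2243 ≈ -2.1535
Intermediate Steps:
R(j) = 22*j**(3/2) (R(j) = (11*sqrt(j))*(2*j) = 22*j**(3/2))
y(V, g) = 6 + V + V**2 (y(V, g) = 6 + (V*V + V) = 6 + (V**2 + V) = 6 + (V + V**2) = 6 + V + V**2)
(y(-2, -10)/(64 + R(3)))*(-48) = ((6 - 2 + (-2)**2)/(64 + 22*3**(3/2)))*(-48) = ((6 - 2 + 4)/(64 + 22*(3*sqrt(3))))*(-48) = (8/(64 + 66*sqrt(3)))*(-48) = -384/(64 + 66*sqrt(3))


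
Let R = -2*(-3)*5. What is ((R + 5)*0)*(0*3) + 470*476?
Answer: 223720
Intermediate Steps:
R = 30 (R = 6*5 = 30)
((R + 5)*0)*(0*3) + 470*476 = ((30 + 5)*0)*(0*3) + 470*476 = (35*0)*0 + 223720 = 0*0 + 223720 = 0 + 223720 = 223720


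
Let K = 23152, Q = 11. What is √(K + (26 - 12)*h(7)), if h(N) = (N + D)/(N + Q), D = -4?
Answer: √208389/3 ≈ 152.17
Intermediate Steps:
h(N) = (-4 + N)/(11 + N) (h(N) = (N - 4)/(N + 11) = (-4 + N)/(11 + N))
√(K + (26 - 12)*h(7)) = √(23152 + (26 - 12)*((-4 + 7)/(11 + 7))) = √(23152 + 14*(3/18)) = √(23152 + 14*((1/18)*3)) = √(23152 + 14*(⅙)) = √(23152 + 7/3) = √(69463/3) = √208389/3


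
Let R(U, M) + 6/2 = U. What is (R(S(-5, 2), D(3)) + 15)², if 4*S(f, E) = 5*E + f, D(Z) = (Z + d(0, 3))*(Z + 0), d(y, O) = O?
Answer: 2809/16 ≈ 175.56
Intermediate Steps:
D(Z) = Z*(3 + Z) (D(Z) = (Z + 3)*(Z + 0) = (3 + Z)*Z = Z*(3 + Z))
S(f, E) = f/4 + 5*E/4 (S(f, E) = (5*E + f)/4 = (f + 5*E)/4 = f/4 + 5*E/4)
R(U, M) = -3 + U
(R(S(-5, 2), D(3)) + 15)² = ((-3 + ((¼)*(-5) + (5/4)*2)) + 15)² = ((-3 + (-5/4 + 5/2)) + 15)² = ((-3 + 5/4) + 15)² = (-7/4 + 15)² = (53/4)² = 2809/16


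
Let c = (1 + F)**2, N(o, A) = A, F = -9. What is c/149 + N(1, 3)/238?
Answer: 15679/35462 ≈ 0.44214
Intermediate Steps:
c = 64 (c = (1 - 9)**2 = (-8)**2 = 64)
c/149 + N(1, 3)/238 = 64/149 + 3/238 = 15679/35462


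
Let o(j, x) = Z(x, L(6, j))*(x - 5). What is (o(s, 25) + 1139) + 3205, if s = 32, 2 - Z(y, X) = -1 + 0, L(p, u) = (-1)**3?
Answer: 4404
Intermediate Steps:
L(p, u) = -1
Z(y, X) = 3 (Z(y, X) = 2 - (-1 + 0) = 2 - 1*(-1) = 2 + 1 = 3)
o(j, x) = -15 + 3*x (o(j, x) = 3*(x - 5) = 3*(-5 + x) = -15 + 3*x)
(o(s, 25) + 1139) + 3205 = ((-15 + 3*25) + 1139) + 3205 = ((-15 + 75) + 1139) + 3205 = (60 + 1139) + 3205 = 1199 + 3205 = 4404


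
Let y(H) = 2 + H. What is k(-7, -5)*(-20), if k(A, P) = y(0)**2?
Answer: -80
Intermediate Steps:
k(A, P) = 4 (k(A, P) = (2 + 0)**2 = 2**2 = 4)
k(-7, -5)*(-20) = 4*(-20) = -80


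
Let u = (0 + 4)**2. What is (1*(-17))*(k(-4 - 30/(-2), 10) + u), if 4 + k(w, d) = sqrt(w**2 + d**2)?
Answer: -204 - 17*sqrt(221) ≈ -456.72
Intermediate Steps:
u = 16 (u = 4**2 = 16)
k(w, d) = -4 + sqrt(d**2 + w**2) (k(w, d) = -4 + sqrt(w**2 + d**2) = -4 + sqrt(d**2 + w**2))
(1*(-17))*(k(-4 - 30/(-2), 10) + u) = (1*(-17))*((-4 + sqrt(10**2 + (-4 - 30/(-2))**2)) + 16) = -17*((-4 + sqrt(100 + (-4 - 30*(-1)/2)**2)) + 16) = -17*((-4 + sqrt(100 + (-4 - 5*(-3))**2)) + 16) = -17*((-4 + sqrt(100 + (-4 + 15)**2)) + 16) = -17*((-4 + sqrt(100 + 11**2)) + 16) = -17*((-4 + sqrt(100 + 121)) + 16) = -17*((-4 + sqrt(221)) + 16) = -17*(12 + sqrt(221)) = -204 - 17*sqrt(221)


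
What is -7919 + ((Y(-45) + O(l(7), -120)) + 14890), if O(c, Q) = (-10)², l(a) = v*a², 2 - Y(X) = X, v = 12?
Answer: 7118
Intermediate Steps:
Y(X) = 2 - X
l(a) = 12*a²
O(c, Q) = 100
-7919 + ((Y(-45) + O(l(7), -120)) + 14890) = -7919 + (((2 - 1*(-45)) + 100) + 14890) = -7919 + (((2 + 45) + 100) + 14890) = -7919 + ((47 + 100) + 14890) = -7919 + (147 + 14890) = -7919 + 15037 = 7118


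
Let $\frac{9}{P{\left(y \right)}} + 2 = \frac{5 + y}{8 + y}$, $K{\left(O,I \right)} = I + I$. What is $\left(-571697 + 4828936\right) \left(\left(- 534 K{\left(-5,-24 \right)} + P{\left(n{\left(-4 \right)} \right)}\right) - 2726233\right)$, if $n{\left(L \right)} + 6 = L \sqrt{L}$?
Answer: $- \frac{1023245082478045}{89} + \frac{919563624 i}{89} \approx -1.1497 \cdot 10^{13} + 1.0332 \cdot 10^{7} i$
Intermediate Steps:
$K{\left(O,I \right)} = 2 I$
$n{\left(L \right)} = -6 + L^{\frac{3}{2}}$ ($n{\left(L \right)} = -6 + L \sqrt{L} = -6 + L^{\frac{3}{2}}$)
$P{\left(y \right)} = \frac{9}{-2 + \frac{5 + y}{8 + y}}$
$\left(-571697 + 4828936\right) \left(\left(- 534 K{\left(-5,-24 \right)} + P{\left(n{\left(-4 \right)} \right)}\right) - 2726233\right) = \left(-571697 + 4828936\right) \left(\left(- 534 \cdot 2 \left(-24\right) + \frac{9 \left(-8 - \left(-6 + \left(-4\right)^{\frac{3}{2}}\right)\right)}{11 - \left(6 - \left(-4\right)^{\frac{3}{2}}\right)}\right) - 2726233\right) = 4257239 \left(\left(\left(-534\right) \left(-48\right) + \frac{9 \left(-8 - \left(-6 - 8 i\right)\right)}{11 - \left(6 + 8 i\right)}\right) - 2726233\right) = 4257239 \left(\left(25632 + \frac{9 \left(-8 + \left(6 + 8 i\right)\right)}{5 - 8 i}\right) - 2726233\right) = 4257239 \left(\left(25632 + 9 \frac{5 + 8 i}{89} \left(-2 + 8 i\right)\right) - 2726233\right) = 4257239 \left(\left(25632 + \frac{9 \left(-2 + 8 i\right) \left(5 + 8 i\right)}{89}\right) - 2726233\right) = 4257239 \left(-2700601 + \frac{9 \left(-2 + 8 i\right) \left(5 + 8 i\right)}{89}\right) = -11497103900639 + \frac{38315151 \left(-2 + 8 i\right) \left(5 + 8 i\right)}{89}$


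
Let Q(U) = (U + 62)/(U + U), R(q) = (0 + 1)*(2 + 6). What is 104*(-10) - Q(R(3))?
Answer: -8355/8 ≈ -1044.4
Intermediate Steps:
R(q) = 8 (R(q) = 1*8 = 8)
Q(U) = (62 + U)/(2*U) (Q(U) = (62 + U)/((2*U)) = (62 + U)*(1/(2*U)) = (62 + U)/(2*U))
104*(-10) - Q(R(3)) = 104*(-10) - (62 + 8)/(2*8) = -1040 - 70/(2*8) = -1040 - 1*35/8 = -1040 - 35/8 = -8355/8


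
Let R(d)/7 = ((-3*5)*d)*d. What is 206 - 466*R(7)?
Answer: 2397776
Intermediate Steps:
R(d) = -105*d² (R(d) = 7*(((-3*5)*d)*d) = 7*((-15*d)*d) = 7*(-15*d²) = -105*d²)
206 - 466*R(7) = 206 - (-48930)*7² = 206 - (-48930)*49 = 206 - 466*(-5145) = 206 + 2397570 = 2397776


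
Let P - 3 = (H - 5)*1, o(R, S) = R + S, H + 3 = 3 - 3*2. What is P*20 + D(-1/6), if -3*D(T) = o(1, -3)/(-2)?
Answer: -481/3 ≈ -160.33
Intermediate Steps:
H = -6 (H = -3 + (3 - 3*2) = -3 + (3 - 6) = -3 - 3 = -6)
P = -8 (P = 3 + (-6 - 5)*1 = 3 - 11*1 = 3 - 11 = -8)
D(T) = -⅓ (D(T) = -(1 - 3)/(3*(-2)) = -(-2)*(-1)/(3*2) = -⅓*1 = -⅓)
P*20 + D(-1/6) = -8*20 - ⅓ = -160 - ⅓ = -481/3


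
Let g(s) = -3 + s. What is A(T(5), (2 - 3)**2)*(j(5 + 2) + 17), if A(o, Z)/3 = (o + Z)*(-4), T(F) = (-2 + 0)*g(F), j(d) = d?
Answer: 864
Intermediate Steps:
T(F) = 6 - 2*F (T(F) = (-2 + 0)*(-3 + F) = -2*(-3 + F) = 6 - 2*F)
A(o, Z) = -12*Z - 12*o (A(o, Z) = 3*((o + Z)*(-4)) = 3*((Z + o)*(-4)) = 3*(-4*Z - 4*o) = -12*Z - 12*o)
A(T(5), (2 - 3)**2)*(j(5 + 2) + 17) = (-12*(2 - 3)**2 - 12*(6 - 2*5))*((5 + 2) + 17) = (-12*(-1)**2 - 12*(6 - 10))*(7 + 17) = (-12*1 - 12*(-4))*24 = (-12 + 48)*24 = 36*24 = 864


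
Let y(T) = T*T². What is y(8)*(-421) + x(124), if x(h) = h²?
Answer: -200176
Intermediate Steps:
y(T) = T³
y(8)*(-421) + x(124) = 8³*(-421) + 124² = 512*(-421) + 15376 = -215552 + 15376 = -200176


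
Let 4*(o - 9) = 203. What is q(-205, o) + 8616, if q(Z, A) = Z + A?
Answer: 33883/4 ≈ 8470.8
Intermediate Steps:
o = 239/4 (o = 9 + (1/4)*203 = 9 + 203/4 = 239/4 ≈ 59.750)
q(Z, A) = A + Z
q(-205, o) + 8616 = (239/4 - 205) + 8616 = -581/4 + 8616 = 33883/4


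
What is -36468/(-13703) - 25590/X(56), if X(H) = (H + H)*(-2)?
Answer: 179414301/1534736 ≈ 116.90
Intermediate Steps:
X(H) = -4*H (X(H) = (2*H)*(-2) = -4*H)
-36468/(-13703) - 25590/X(56) = -36468/(-13703) - 25590/((-4*56)) = -36468*(-1/13703) - 25590/(-224) = 36468/13703 - 25590*(-1/224) = 36468/13703 + 12795/112 = 179414301/1534736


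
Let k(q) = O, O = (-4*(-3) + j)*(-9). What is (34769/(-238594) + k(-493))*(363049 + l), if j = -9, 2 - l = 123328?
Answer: -1552639604461/238594 ≈ -6.5075e+6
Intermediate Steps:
l = -123326 (l = 2 - 1*123328 = 2 - 123328 = -123326)
O = -27 (O = (-4*(-3) - 9)*(-9) = (12 - 9)*(-9) = 3*(-9) = -27)
k(q) = -27
(34769/(-238594) + k(-493))*(363049 + l) = (34769/(-238594) - 27)*(363049 - 123326) = (34769*(-1/238594) - 27)*239723 = (-34769/238594 - 27)*239723 = -6476807/238594*239723 = -1552639604461/238594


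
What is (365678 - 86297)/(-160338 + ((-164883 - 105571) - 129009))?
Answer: -279381/559801 ≈ -0.49907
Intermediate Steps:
(365678 - 86297)/(-160338 + ((-164883 - 105571) - 129009)) = 279381/(-160338 + (-270454 - 129009)) = 279381/(-160338 - 399463) = 279381/(-559801) = 279381*(-1/559801) = -279381/559801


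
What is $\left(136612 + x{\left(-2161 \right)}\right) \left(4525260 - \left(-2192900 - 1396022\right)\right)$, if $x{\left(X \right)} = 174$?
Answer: $1109906499052$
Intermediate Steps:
$\left(136612 + x{\left(-2161 \right)}\right) \left(4525260 - \left(-2192900 - 1396022\right)\right) = \left(136612 + 174\right) \left(4525260 - \left(-2192900 - 1396022\right)\right) = 136786 \left(4525260 - \left(-2192900 - 1396022\right)\right) = 136786 \left(4525260 - -3588922\right) = 136786 \left(4525260 + 3588922\right) = 136786 \cdot 8114182 = 1109906499052$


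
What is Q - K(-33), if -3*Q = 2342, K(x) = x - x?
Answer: -2342/3 ≈ -780.67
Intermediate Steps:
K(x) = 0
Q = -2342/3 (Q = -⅓*2342 = -2342/3 ≈ -780.67)
Q - K(-33) = -2342/3 - 1*0 = -2342/3 + 0 = -2342/3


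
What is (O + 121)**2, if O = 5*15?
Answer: 38416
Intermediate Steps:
O = 75
(O + 121)**2 = (75 + 121)**2 = 196**2 = 38416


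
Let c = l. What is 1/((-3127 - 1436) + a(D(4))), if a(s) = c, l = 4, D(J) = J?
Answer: -1/4559 ≈ -0.00021935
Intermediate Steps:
c = 4
a(s) = 4
1/((-3127 - 1436) + a(D(4))) = 1/((-3127 - 1436) + 4) = 1/(-4563 + 4) = 1/(-4559) = -1/4559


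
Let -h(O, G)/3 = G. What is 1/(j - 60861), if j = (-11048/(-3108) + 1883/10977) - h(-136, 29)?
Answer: -947681/57590833809 ≈ -1.6455e-5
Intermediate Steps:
h(O, G) = -3*G
j = 85979532/947681 (j = (-11048/(-3108) + 1883/10977) - (-3)*29 = (-11048*(-1/3108) + 1883*(1/10977)) - 1*(-87) = (2762/777 + 1883/10977) + 87 = 3531285/947681 + 87 = 85979532/947681 ≈ 90.726)
1/(j - 60861) = 1/(85979532/947681 - 60861) = 1/(-57590833809/947681) = -947681/57590833809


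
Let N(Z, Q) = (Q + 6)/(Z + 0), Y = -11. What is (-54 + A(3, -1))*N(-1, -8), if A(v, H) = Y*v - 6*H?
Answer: -162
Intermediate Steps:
N(Z, Q) = (6 + Q)/Z
A(v, H) = -11*v - 6*H
(-54 + A(3, -1))*N(-1, -8) = (-54 + (-11*3 - 6*(-1)))*((6 - 8)/(-1)) = (-54 + (-33 + 6))*(-1*(-2)) = (-54 - 27)*2 = -81*2 = -162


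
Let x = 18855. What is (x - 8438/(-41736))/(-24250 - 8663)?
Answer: -393470359/686828484 ≈ -0.57288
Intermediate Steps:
(x - 8438/(-41736))/(-24250 - 8663) = (18855 - 8438/(-41736))/(-24250 - 8663) = (18855 - 8438*(-1/41736))/(-32913) = (18855 + 4219/20868)*(-1/32913) = (393470359/20868)*(-1/32913) = -393470359/686828484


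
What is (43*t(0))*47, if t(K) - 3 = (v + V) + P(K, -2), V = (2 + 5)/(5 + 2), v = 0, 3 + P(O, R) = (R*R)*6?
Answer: 50525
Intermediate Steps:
P(O, R) = -3 + 6*R² (P(O, R) = -3 + (R*R)*6 = -3 + R²*6 = -3 + 6*R²)
V = 1 (V = 7/7 = 7*(⅐) = 1)
t(K) = 25 (t(K) = 3 + ((0 + 1) + (-3 + 6*(-2)²)) = 3 + (1 + (-3 + 6*4)) = 3 + (1 + (-3 + 24)) = 3 + (1 + 21) = 3 + 22 = 25)
(43*t(0))*47 = (43*25)*47 = 1075*47 = 50525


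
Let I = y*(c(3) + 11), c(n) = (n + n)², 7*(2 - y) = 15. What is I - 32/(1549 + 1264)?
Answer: -132435/19691 ≈ -6.7257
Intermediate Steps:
y = -⅐ (y = 2 - ⅐*15 = 2 - 15/7 = -⅐ ≈ -0.14286)
c(n) = 4*n² (c(n) = (2*n)² = 4*n²)
I = -47/7 (I = -(4*3² + 11)/7 = -(4*9 + 11)/7 = -(36 + 11)/7 = -⅐*47 = -47/7 ≈ -6.7143)
I - 32/(1549 + 1264) = -47/7 - 32/(1549 + 1264) = -47/7 - 32/2813 = -132435/19691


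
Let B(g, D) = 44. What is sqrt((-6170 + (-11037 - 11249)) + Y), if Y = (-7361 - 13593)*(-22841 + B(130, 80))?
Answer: sqrt(477659882) ≈ 21855.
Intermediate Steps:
Y = 477688338 (Y = (-7361 - 13593)*(-22841 + 44) = -20954*(-22797) = 477688338)
sqrt((-6170 + (-11037 - 11249)) + Y) = sqrt((-6170 + (-11037 - 11249)) + 477688338) = sqrt((-6170 - 22286) + 477688338) = sqrt(-28456 + 477688338) = sqrt(477659882)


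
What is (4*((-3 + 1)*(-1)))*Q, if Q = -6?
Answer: -48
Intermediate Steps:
(4*((-3 + 1)*(-1)))*Q = (4*((-3 + 1)*(-1)))*(-6) = (4*(-2*(-1)))*(-6) = (4*2)*(-6) = 8*(-6) = -48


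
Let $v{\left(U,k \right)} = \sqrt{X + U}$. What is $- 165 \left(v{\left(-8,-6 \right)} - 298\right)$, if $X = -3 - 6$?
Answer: $49170 - 165 i \sqrt{17} \approx 49170.0 - 680.31 i$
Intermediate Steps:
$X = -9$ ($X = -3 - 6 = -9$)
$v{\left(U,k \right)} = \sqrt{-9 + U}$
$- 165 \left(v{\left(-8,-6 \right)} - 298\right) = - 165 \left(\sqrt{-9 - 8} - 298\right) = - 165 \left(\sqrt{-17} - 298\right) = - 165 \left(i \sqrt{17} - 298\right) = - 165 \left(-298 + i \sqrt{17}\right) = 49170 - 165 i \sqrt{17}$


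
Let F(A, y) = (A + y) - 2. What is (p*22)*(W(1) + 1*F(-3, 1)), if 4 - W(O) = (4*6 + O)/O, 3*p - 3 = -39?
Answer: 6600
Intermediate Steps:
p = -12 (p = 1 + (1/3)*(-39) = 1 - 13 = -12)
W(O) = 4 - (24 + O)/O (W(O) = 4 - (4*6 + O)/O = 4 - (24 + O)/O)
F(A, y) = -2 + A + y
(p*22)*(W(1) + 1*F(-3, 1)) = (-12*22)*((3 - 24/1) + 1*(-2 - 3 + 1)) = -264*((3 - 24*1) + 1*(-4)) = -264*((3 - 24) - 4) = -264*(-21 - 4) = -264*(-25) = 6600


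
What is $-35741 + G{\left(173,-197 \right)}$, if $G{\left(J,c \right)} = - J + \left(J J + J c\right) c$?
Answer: $782030$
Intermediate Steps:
$G{\left(J,c \right)} = - J + c \left(J^{2} + J c\right)$ ($G{\left(J,c \right)} = - J + \left(J^{2} + J c\right) c = - J + c \left(J^{2} + J c\right)$)
$-35741 + G{\left(173,-197 \right)} = -35741 + 173 \left(-1 + \left(-197\right)^{2} + 173 \left(-197\right)\right) = -35741 + 173 \left(-1 + 38809 - 34081\right) = -35741 + 173 \cdot 4727 = -35741 + 817771 = 782030$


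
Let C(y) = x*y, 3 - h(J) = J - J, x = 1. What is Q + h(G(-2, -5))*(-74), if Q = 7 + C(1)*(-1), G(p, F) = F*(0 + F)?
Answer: -216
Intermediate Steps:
G(p, F) = F**2 (G(p, F) = F*F = F**2)
h(J) = 3 (h(J) = 3 - (J - J) = 3 - 1*0 = 3 + 0 = 3)
C(y) = y (C(y) = 1*y = y)
Q = 6 (Q = 7 + 1*(-1) = 7 - 1 = 6)
Q + h(G(-2, -5))*(-74) = 6 + 3*(-74) = 6 - 222 = -216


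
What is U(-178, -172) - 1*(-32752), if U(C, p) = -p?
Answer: 32924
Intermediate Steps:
U(-178, -172) - 1*(-32752) = -1*(-172) - 1*(-32752) = 172 + 32752 = 32924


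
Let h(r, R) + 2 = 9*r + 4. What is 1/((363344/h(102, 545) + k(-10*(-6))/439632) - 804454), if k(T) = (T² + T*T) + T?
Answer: -4213140/3387613322137 ≈ -1.2437e-6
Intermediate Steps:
h(r, R) = 2 + 9*r (h(r, R) = -2 + (9*r + 4) = -2 + (4 + 9*r) = 2 + 9*r)
k(T) = T + 2*T² (k(T) = (T² + T²) + T = 2*T² + T = T + 2*T²)
1/((363344/h(102, 545) + k(-10*(-6))/439632) - 804454) = 1/((363344/(2 + 9*102) + ((-10*(-6))*(1 + 2*(-10*(-6))))/439632) - 804454) = 1/((363344/(2 + 918) + (60*(1 + 2*60))*(1/439632)) - 804454) = 1/((363344/920 + (60*(1 + 120))*(1/439632)) - 804454) = 1/((363344*(1/920) + (60*121)*(1/439632)) - 804454) = 1/((45418/115 + 7260*(1/439632)) - 804454) = 1/((45418/115 + 605/36636) - 804454) = 1/(1664003423/4213140 - 804454) = 1/(-3387613322137/4213140) = -4213140/3387613322137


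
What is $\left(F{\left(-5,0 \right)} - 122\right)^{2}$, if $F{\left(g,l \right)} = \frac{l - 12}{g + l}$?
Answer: $\frac{357604}{25} \approx 14304.0$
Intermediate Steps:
$F{\left(g,l \right)} = \frac{-12 + l}{g + l}$
$\left(F{\left(-5,0 \right)} - 122\right)^{2} = \left(\frac{-12 + 0}{-5 + 0} - 122\right)^{2} = \left(\frac{1}{-5} \left(-12\right) - 122\right)^{2} = \left(\left(- \frac{1}{5}\right) \left(-12\right) - 122\right)^{2} = \left(\frac{12}{5} - 122\right)^{2} = \left(- \frac{598}{5}\right)^{2} = \frac{357604}{25}$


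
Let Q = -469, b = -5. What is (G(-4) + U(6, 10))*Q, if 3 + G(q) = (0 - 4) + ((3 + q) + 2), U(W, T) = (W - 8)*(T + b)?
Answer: 7504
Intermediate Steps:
U(W, T) = (-8 + W)*(-5 + T) (U(W, T) = (W - 8)*(T - 5) = (-8 + W)*(-5 + T))
G(q) = -2 + q (G(q) = -3 + ((0 - 4) + ((3 + q) + 2)) = -3 + (-4 + (5 + q)) = -3 + (1 + q) = -2 + q)
(G(-4) + U(6, 10))*Q = ((-2 - 4) + (40 - 8*10 - 5*6 + 10*6))*(-469) = (-6 + (40 - 80 - 30 + 60))*(-469) = (-6 - 10)*(-469) = -16*(-469) = 7504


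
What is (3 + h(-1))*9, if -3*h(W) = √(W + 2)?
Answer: 24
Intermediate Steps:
h(W) = -√(2 + W)/3 (h(W) = -√(W + 2)/3 = -√(2 + W)/3)
(3 + h(-1))*9 = (3 - √(2 - 1)/3)*9 = (3 - √1/3)*9 = (3 - ⅓*1)*9 = (3 - ⅓)*9 = (8/3)*9 = 24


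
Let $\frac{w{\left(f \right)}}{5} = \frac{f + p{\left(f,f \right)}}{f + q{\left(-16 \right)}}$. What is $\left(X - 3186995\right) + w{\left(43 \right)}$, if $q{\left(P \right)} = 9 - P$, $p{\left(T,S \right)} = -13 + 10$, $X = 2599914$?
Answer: $- \frac{9980327}{17} \approx -5.8708 \cdot 10^{5}$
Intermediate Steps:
$p{\left(T,S \right)} = -3$
$w{\left(f \right)} = \frac{5 \left(-3 + f\right)}{25 + f}$ ($w{\left(f \right)} = 5 \frac{f - 3}{f + \left(9 - -16\right)} = 5 \frac{-3 + f}{f + \left(9 + 16\right)} = 5 \frac{-3 + f}{f + 25} = 5 \frac{-3 + f}{25 + f} = \frac{5 \left(-3 + f\right)}{25 + f}$)
$\left(X - 3186995\right) + w{\left(43 \right)} = \left(2599914 - 3186995\right) + \frac{5 \left(-3 + 43\right)}{25 + 43} = -587081 + 5 \cdot \frac{1}{68} \cdot 40 = -587081 + \frac{50}{17} = - \frac{9980327}{17}$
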